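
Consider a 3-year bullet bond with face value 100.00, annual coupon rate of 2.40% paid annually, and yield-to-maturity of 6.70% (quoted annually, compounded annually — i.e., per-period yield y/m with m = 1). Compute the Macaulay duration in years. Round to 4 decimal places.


Coupon per period c = face * coupon_rate / m = 2.400000
Periods per year m = 1; per-period yield y/m = 0.067000
Number of cashflows N = 3
Cashflows (t years, CF_t, discount factor 1/(1+y/m)^(m*t), PV):
  t = 1.0000: CF_t = 2.400000, DF = 0.937207, PV = 2.249297
  t = 2.0000: CF_t = 2.400000, DF = 0.878357, PV = 2.108057
  t = 3.0000: CF_t = 102.400000, DF = 0.823203, PV = 84.295948
Price P = sum_t PV_t = 88.653302
Macaulay numerator sum_t t * PV_t:
  t * PV_t at t = 1.0000: 2.249297
  t * PV_t at t = 2.0000: 4.216115
  t * PV_t at t = 3.0000: 252.887844
Macaulay duration D = (sum_t t * PV_t) / P = 259.353255 / 88.653302 = 2.925478

Answer: Macaulay duration = 2.9255 years


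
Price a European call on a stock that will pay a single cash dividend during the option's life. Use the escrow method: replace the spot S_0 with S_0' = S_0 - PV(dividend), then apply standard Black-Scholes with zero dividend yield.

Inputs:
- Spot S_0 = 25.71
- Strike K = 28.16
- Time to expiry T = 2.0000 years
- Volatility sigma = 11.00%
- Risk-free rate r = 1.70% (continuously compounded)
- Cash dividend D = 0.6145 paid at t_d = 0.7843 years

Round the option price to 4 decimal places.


PV(D) = D * exp(-r * t_d) = 0.6145 * 0.98675539 = 0.60636119
S_0' = S_0 - PV(D) = 25.7100 - 0.60636119 = 25.10363881
d1 = (ln(S_0'/K) + (r + sigma^2/2)*T) / (sigma*sqrt(T)) = -0.44219709
d2 = d1 - sigma*sqrt(T) = -0.59776058
exp(-rT) = 0.96657150
N(d1) = 0.32917330; N(d2) = 0.27499985
C = S_0' * N(d1) - K * exp(-rT) * N(d2) = 25.10363881 * 0.32917330 - 28.1600 * 0.96657150 * 0.27499985 = 0.7783

Answer: Price = 0.7783


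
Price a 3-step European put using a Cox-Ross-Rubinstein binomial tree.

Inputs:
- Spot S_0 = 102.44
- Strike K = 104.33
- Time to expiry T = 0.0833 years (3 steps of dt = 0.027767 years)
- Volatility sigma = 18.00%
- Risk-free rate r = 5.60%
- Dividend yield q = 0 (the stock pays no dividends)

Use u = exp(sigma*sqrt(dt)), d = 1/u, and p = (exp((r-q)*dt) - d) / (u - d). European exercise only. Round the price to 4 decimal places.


dt = T/N = 0.027767
u = exp(sigma*sqrt(dt)) = 1.030448; d = 1/u = 0.970451
p = (exp((r-q)*dt) - d) / (u - d) = 0.518439
Discount per step: exp(-r*dt) = 0.998446
Stock lattice S(k, i) with i counting down-moves:
  k=0: S(0,0) = 102.4400
  k=1: S(1,0) = 105.5591; S(1,1) = 99.4130
  k=2: S(2,0) = 108.7732; S(2,1) = 102.4400; S(2,2) = 96.4755
  k=3: S(3,0) = 112.0852; S(3,1) = 105.5591; S(3,2) = 99.4130; S(3,3) = 93.6248
Terminal payoffs V(N, i) = max(K - S_T, 0):
  V(3,0) = 0.000000; V(3,1) = 0.000000; V(3,2) = 4.916963; V(3,3) = 10.705204
Backward induction: V(k, i) = exp(-r*dt) * [p * V(k+1, i) + (1-p) * V(k+1, i+1)].
  V(2,0) = exp(-r*dt) * [p*0.000000 + (1-p)*0.000000] = 0.000000
  V(2,1) = exp(-r*dt) * [p*0.000000 + (1-p)*4.916963] = 2.364138
  V(2,2) = exp(-r*dt) * [p*4.916963 + (1-p)*10.705204] = 7.692383
  V(1,0) = exp(-r*dt) * [p*0.000000 + (1-p)*2.364138] = 1.136708
  V(1,1) = exp(-r*dt) * [p*2.364138 + (1-p)*7.692383] = 4.922353
  V(0,0) = exp(-r*dt) * [p*1.136708 + (1-p)*4.922353] = 2.955128

Answer: Price = V(0,0) = 2.9551


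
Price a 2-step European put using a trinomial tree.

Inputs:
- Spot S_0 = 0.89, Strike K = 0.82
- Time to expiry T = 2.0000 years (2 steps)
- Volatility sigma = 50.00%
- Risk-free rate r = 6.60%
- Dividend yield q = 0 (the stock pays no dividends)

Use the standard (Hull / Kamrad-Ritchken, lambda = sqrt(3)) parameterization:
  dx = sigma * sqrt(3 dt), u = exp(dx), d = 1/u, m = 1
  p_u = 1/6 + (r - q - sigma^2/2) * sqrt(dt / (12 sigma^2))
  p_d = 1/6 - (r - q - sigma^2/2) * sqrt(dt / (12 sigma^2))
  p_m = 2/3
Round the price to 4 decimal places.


Answer: Price = V(0,0) = 0.1279

Derivation:
dt = T/N = 1.000000; dx = sigma*sqrt(3*dt) = 0.866025
u = exp(dx) = 2.377443; d = 1/u = 0.420620
p_u = 0.132603, p_m = 0.666667, p_d = 0.200730
Discount per step: exp(-r*dt) = 0.936131
Stock lattice S(k, j) with j the centered position index:
  k=0: S(0,+0) = 0.8900
  k=1: S(1,-1) = 0.3744; S(1,+0) = 0.8900; S(1,+1) = 2.1159
  k=2: S(2,-2) = 0.1575; S(2,-1) = 0.3744; S(2,+0) = 0.8900; S(2,+1) = 2.1159; S(2,+2) = 5.0305
Terminal payoffs V(N, j) = max(K - S_T, 0):
  V(2,-2) = 0.662540; V(2,-1) = 0.445648; V(2,+0) = 0.000000; V(2,+1) = 0.000000; V(2,+2) = 0.000000
Backward induction: V(k, j) = exp(-r*dt) * [p_u * V(k+1, j+1) + p_m * V(k+1, j) + p_d * V(k+1, j-1)]
  V(1,-1) = exp(-r*dt) * [p_u*0.000000 + p_m*0.445648 + p_d*0.662540] = 0.402621
  V(1,+0) = exp(-r*dt) * [p_u*0.000000 + p_m*0.000000 + p_d*0.445648] = 0.083742
  V(1,+1) = exp(-r*dt) * [p_u*0.000000 + p_m*0.000000 + p_d*0.000000] = 0.000000
  V(0,+0) = exp(-r*dt) * [p_u*0.000000 + p_m*0.083742 + p_d*0.402621] = 0.127919


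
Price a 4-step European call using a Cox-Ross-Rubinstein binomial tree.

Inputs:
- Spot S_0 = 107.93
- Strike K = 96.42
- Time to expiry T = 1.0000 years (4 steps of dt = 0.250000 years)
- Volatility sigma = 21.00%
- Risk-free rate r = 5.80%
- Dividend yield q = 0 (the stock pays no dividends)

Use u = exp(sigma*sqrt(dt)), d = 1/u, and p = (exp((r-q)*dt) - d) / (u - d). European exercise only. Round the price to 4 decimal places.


dt = T/N = 0.250000
u = exp(sigma*sqrt(dt)) = 1.110711; d = 1/u = 0.900325
p = (exp((r-q)*dt) - d) / (u - d) = 0.543197
Discount per step: exp(-r*dt) = 0.985605
Stock lattice S(k, i) with i counting down-moves:
  k=0: S(0,0) = 107.9300
  k=1: S(1,0) = 119.8790; S(1,1) = 97.1720
  k=2: S(2,0) = 133.1509; S(2,1) = 107.9300; S(2,2) = 87.4864
  k=3: S(3,0) = 147.8921; S(3,1) = 119.8790; S(3,2) = 97.1720; S(3,3) = 78.7661
  k=4: S(4,0) = 164.2653; S(4,1) = 133.1509; S(4,2) = 107.9300; S(4,3) = 87.4864; S(4,4) = 70.9151
Terminal payoffs V(N, i) = max(S_T - K, 0):
  V(4,0) = 67.845311; V(4,1) = 36.730873; V(4,2) = 11.510000; V(4,3) = 0.000000; V(4,4) = 0.000000
Backward induction: V(k, i) = exp(-r*dt) * [p * V(k+1, i) + (1-p) * V(k+1, i+1)].
  V(3,0) = exp(-r*dt) * [p*67.845311 + (1-p)*36.730873] = 52.860090
  V(3,1) = exp(-r*dt) * [p*36.730873 + (1-p)*11.510000] = 24.846999
  V(3,2) = exp(-r*dt) * [p*11.510000 + (1-p)*0.000000] = 6.162196
  V(3,3) = exp(-r*dt) * [p*0.000000 + (1-p)*0.000000] = 0.000000
  V(2,0) = exp(-r*dt) * [p*52.860090 + (1-p)*24.846999] = 39.486898
  V(2,1) = exp(-r*dt) * [p*24.846999 + (1-p)*6.162196] = 16.076913
  V(2,2) = exp(-r*dt) * [p*6.162196 + (1-p)*0.000000] = 3.299101
  V(1,0) = exp(-r*dt) * [p*39.486898 + (1-p)*16.076913] = 28.378660
  V(1,1) = exp(-r*dt) * [p*16.076913 + (1-p)*3.299101] = 10.092563
  V(0,0) = exp(-r*dt) * [p*28.378660 + (1-p)*10.092563] = 19.737243

Answer: Price = V(0,0) = 19.7372


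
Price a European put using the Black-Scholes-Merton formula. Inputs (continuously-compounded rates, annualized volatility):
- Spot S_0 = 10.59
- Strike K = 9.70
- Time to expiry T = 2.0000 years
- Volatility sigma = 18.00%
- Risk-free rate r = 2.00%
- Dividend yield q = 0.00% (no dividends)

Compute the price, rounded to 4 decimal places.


d1 = (ln(S/K) + (r - q + 0.5*sigma^2) * T) / (sigma * sqrt(T)) = 0.62926326
d2 = d1 - sigma * sqrt(T) = 0.37470482
exp(-rT) = 0.96078944; exp(-qT) = 1.00000000
P = K * exp(-rT) * N(-d2) - S_0 * exp(-qT) * N(-d1)
N(-d1) = 0.26458836; N(-d2) = 0.35394000
P = 9.7000 * 0.96078944 * 0.35394000 - 10.5900 * 1.00000000 * 0.26458836 = 0.4966

Answer: Price = 0.4966


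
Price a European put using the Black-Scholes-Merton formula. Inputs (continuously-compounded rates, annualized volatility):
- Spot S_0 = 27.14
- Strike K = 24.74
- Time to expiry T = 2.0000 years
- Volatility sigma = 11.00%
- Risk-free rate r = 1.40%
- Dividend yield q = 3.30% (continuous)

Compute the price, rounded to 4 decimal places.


Answer: Price = 0.9517

Derivation:
d1 = (ln(S/K) + (r - q + 0.5*sigma^2) * T) / (sigma * sqrt(T)) = 0.42868212
d2 = d1 - sigma * sqrt(T) = 0.27311863
exp(-rT) = 0.97238837; exp(-qT) = 0.93613086
P = K * exp(-rT) * N(-d2) - S_0 * exp(-qT) * N(-d1)
N(-d1) = 0.33407729; N(-d2) = 0.39238101
P = 24.7400 * 0.97238837 * 0.39238101 - 27.1400 * 0.93613086 * 0.33407729 = 0.9517


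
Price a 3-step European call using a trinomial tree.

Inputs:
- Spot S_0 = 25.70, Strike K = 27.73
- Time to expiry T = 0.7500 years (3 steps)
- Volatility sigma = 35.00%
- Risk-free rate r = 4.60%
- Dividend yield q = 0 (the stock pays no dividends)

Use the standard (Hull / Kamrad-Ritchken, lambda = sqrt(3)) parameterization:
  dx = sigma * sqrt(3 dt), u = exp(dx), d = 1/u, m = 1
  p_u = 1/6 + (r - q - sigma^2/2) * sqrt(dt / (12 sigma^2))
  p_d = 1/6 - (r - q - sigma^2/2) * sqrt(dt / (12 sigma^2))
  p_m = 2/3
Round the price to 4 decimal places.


dt = T/N = 0.250000; dx = sigma*sqrt(3*dt) = 0.303109
u = exp(dx) = 1.354062; d = 1/u = 0.738519
p_u = 0.160378, p_m = 0.666667, p_d = 0.172956
Discount per step: exp(-r*dt) = 0.988566
Stock lattice S(k, j) with j the centered position index:
  k=0: S(0,+0) = 25.7000
  k=1: S(1,-1) = 18.9799; S(1,+0) = 25.7000; S(1,+1) = 34.7994
  k=2: S(2,-2) = 14.0170; S(2,-1) = 18.9799; S(2,+0) = 25.7000; S(2,+1) = 34.7994; S(2,+2) = 47.1205
  k=3: S(3,-3) = 10.3518; S(3,-2) = 14.0170; S(3,-1) = 18.9799; S(3,+0) = 25.7000; S(3,+1) = 34.7994; S(3,+2) = 47.1205; S(3,+3) = 63.8041
Terminal payoffs V(N, j) = max(S_T - K, 0):
  V(3,-3) = 0.000000; V(3,-2) = 0.000000; V(3,-1) = 0.000000; V(3,+0) = 0.000000; V(3,+1) = 7.069391; V(3,+2) = 19.390529; V(3,+3) = 36.074114
Backward induction: V(k, j) = exp(-r*dt) * [p_u * V(k+1, j+1) + p_m * V(k+1, j) + p_d * V(k+1, j-1)]
  V(2,-2) = exp(-r*dt) * [p_u*0.000000 + p_m*0.000000 + p_d*0.000000] = 0.000000
  V(2,-1) = exp(-r*dt) * [p_u*0.000000 + p_m*0.000000 + p_d*0.000000] = 0.000000
  V(2,+0) = exp(-r*dt) * [p_u*7.069391 + p_m*0.000000 + p_d*0.000000] = 1.120809
  V(2,+1) = exp(-r*dt) * [p_u*19.390529 + p_m*7.069391 + p_d*0.000000] = 7.733289
  V(2,+2) = exp(-r*dt) * [p_u*36.074114 + p_m*19.390529 + p_d*7.069391] = 19.707252
  V(1,-1) = exp(-r*dt) * [p_u*1.120809 + p_m*0.000000 + p_d*0.000000] = 0.177697
  V(1,+0) = exp(-r*dt) * [p_u*7.733289 + p_m*1.120809 + p_d*0.000000] = 1.964728
  V(1,+1) = exp(-r*dt) * [p_u*19.707252 + p_m*7.733289 + p_d*1.120809] = 8.412675
  V(0,+0) = exp(-r*dt) * [p_u*8.412675 + p_m*1.964728 + p_d*0.177697] = 2.659003

Answer: Price = V(0,0) = 2.6590


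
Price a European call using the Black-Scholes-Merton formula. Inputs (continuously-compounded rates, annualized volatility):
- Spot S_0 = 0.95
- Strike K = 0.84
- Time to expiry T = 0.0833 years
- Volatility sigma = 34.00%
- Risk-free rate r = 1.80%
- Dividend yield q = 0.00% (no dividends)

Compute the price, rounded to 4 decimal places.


d1 = (ln(S/K) + (r - q + 0.5*sigma^2) * T) / (sigma * sqrt(T)) = 1.31839750
d2 = d1 - sigma * sqrt(T) = 1.22026758
exp(-rT) = 0.99850172; exp(-qT) = 1.00000000
C = S_0 * exp(-qT) * N(d1) - K * exp(-rT) * N(d2)
N(d1) = 0.90631469; N(d2) = 0.88881827
C = 0.9500 * 1.00000000 * 0.90631469 - 0.8400 * 0.99850172 * 0.88881827 = 0.1155

Answer: Price = 0.1155


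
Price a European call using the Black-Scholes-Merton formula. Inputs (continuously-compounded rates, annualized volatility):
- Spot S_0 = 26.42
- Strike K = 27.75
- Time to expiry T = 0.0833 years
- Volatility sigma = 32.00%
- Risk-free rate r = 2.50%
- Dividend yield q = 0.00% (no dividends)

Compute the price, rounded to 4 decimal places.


d1 = (ln(S/K) + (r - q + 0.5*sigma^2) * T) / (sigma * sqrt(T)) = -0.46305985
d2 = d1 - sigma * sqrt(T) = -0.55541742
exp(-rT) = 0.99791967; exp(-qT) = 1.00000000
C = S_0 * exp(-qT) * N(d1) - K * exp(-rT) * N(d2)
N(d1) = 0.32166073; N(d2) = 0.28930459
C = 26.4200 * 1.00000000 * 0.32166073 - 27.7500 * 0.99791967 * 0.28930459 = 0.4868

Answer: Price = 0.4868


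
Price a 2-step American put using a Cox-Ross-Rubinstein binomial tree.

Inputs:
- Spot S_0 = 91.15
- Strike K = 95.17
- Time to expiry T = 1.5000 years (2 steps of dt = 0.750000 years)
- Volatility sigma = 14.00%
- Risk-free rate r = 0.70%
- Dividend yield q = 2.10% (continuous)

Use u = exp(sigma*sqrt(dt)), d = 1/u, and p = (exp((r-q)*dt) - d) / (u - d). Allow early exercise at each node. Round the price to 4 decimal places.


dt = T/N = 0.750000
u = exp(sigma*sqrt(dt)) = 1.128900; d = 1/u = 0.885818
p = (exp((r-q)*dt) - d) / (u - d) = 0.426757
Discount per step: exp(-r*dt) = 0.994764
Stock lattice S(k, i) with i counting down-moves:
  k=0: S(0,0) = 91.1500
  k=1: S(1,0) = 102.8992; S(1,1) = 80.7423
  k=2: S(2,0) = 116.1629; S(2,1) = 91.1500; S(2,2) = 71.5230
Terminal payoffs V(N, i) = max(K - S_T, 0):
  V(2,0) = 0.000000; V(2,1) = 4.020000; V(2,2) = 23.646978
Backward induction: V(k, i) = exp(-r*dt) * [p * V(k+1, i) + (1-p) * V(k+1, i+1)]; then take max(V_cont, immediate exercise) for American.
  V(1,0) = exp(-r*dt) * [p*0.000000 + (1-p)*4.020000] = 2.292371; exercise = 0.000000; V(1,0) = max -> 2.292371
  V(1,1) = exp(-r*dt) * [p*4.020000 + (1-p)*23.646978] = 15.191069; exercise = 14.427672; V(1,1) = max -> 15.191069
  V(0,0) = exp(-r*dt) * [p*2.292371 + (1-p)*15.191069] = 9.635741; exercise = 4.020000; V(0,0) = max -> 9.635741

Answer: Price = V(0,0) = 9.6357


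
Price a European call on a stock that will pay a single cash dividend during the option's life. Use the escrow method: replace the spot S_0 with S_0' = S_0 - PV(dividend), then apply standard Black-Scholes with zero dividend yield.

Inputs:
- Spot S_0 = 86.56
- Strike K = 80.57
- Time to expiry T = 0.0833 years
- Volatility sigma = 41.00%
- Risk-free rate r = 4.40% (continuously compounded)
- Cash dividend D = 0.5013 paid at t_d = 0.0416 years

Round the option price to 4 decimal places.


Answer: Price = 7.4744

Derivation:
PV(D) = D * exp(-r * t_d) = 0.5013 * 0.99817127 = 0.50038326
S_0' = S_0 - PV(D) = 86.5600 - 0.50038326 = 86.05961674
d1 = (ln(S_0'/K) + (r + sigma^2/2)*T) / (sigma*sqrt(T)) = 0.64715998
d2 = d1 - sigma*sqrt(T) = 0.52882685
exp(-rT) = 0.99634151
N(d1) = 0.74123580; N(d2) = 0.70153722
C = S_0' * N(d1) - K * exp(-rT) * N(d2) = 86.05961674 * 0.74123580 - 80.5700 * 0.99634151 * 0.70153722 = 7.4744


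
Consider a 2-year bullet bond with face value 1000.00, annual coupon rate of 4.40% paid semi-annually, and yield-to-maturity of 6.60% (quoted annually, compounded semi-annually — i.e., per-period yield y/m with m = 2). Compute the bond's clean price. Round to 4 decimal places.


Answer: Price = 959.4036

Derivation:
Coupon per period c = face * coupon_rate / m = 22.000000
Periods per year m = 2; per-period yield y/m = 0.033000
Number of cashflows N = 4
Cashflows (t years, CF_t, discount factor 1/(1+y/m)^(m*t), PV):
  t = 0.5000: CF_t = 22.000000, DF = 0.968054, PV = 21.297193
  t = 1.0000: CF_t = 22.000000, DF = 0.937129, PV = 20.616837
  t = 1.5000: CF_t = 22.000000, DF = 0.907192, PV = 19.958216
  t = 2.0000: CF_t = 1022.000000, DF = 0.878211, PV = 897.531314
Price P = sum_t PV_t = 959.403560


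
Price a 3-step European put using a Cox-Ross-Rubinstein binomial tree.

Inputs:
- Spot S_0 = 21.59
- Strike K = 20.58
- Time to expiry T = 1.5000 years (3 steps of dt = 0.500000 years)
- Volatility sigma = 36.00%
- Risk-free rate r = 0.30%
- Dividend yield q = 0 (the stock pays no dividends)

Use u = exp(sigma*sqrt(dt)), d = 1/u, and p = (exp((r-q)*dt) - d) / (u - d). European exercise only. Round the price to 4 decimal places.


dt = T/N = 0.500000
u = exp(sigma*sqrt(dt)) = 1.289892; d = 1/u = 0.775259
p = (exp((r-q)*dt) - d) / (u - d) = 0.439619
Discount per step: exp(-r*dt) = 0.998501
Stock lattice S(k, i) with i counting down-moves:
  k=0: S(0,0) = 21.5900
  k=1: S(1,0) = 27.8488; S(1,1) = 16.7378
  k=2: S(2,0) = 35.9219; S(2,1) = 21.5900; S(2,2) = 12.9762
  k=3: S(3,0) = 46.3354; S(3,1) = 27.8488; S(3,2) = 16.7378; S(3,3) = 10.0599
Terminal payoffs V(N, i) = max(K - S_T, 0):
  V(3,0) = 0.000000; V(3,1) = 0.000000; V(3,2) = 3.842164; V(3,3) = 10.520123
Backward induction: V(k, i) = exp(-r*dt) * [p * V(k+1, i) + (1-p) * V(k+1, i+1)].
  V(2,0) = exp(-r*dt) * [p*0.000000 + (1-p)*0.000000] = 0.000000
  V(2,1) = exp(-r*dt) * [p*0.000000 + (1-p)*3.842164] = 2.149849
  V(2,2) = exp(-r*dt) * [p*3.842164 + (1-p)*10.520123] = 7.572999
  V(1,0) = exp(-r*dt) * [p*0.000000 + (1-p)*2.149849] = 1.202930
  V(1,1) = exp(-r*dt) * [p*2.149849 + (1-p)*7.572999] = 5.181104
  V(0,0) = exp(-r*dt) * [p*1.202930 + (1-p)*5.181104] = 3.427079

Answer: Price = V(0,0) = 3.4271


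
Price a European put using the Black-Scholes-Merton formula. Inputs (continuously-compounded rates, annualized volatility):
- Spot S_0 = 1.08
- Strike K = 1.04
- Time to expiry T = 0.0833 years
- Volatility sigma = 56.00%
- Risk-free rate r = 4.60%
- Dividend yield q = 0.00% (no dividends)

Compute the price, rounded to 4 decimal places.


d1 = (ln(S/K) + (r - q + 0.5*sigma^2) * T) / (sigma * sqrt(T)) = 0.33802517
d2 = d1 - sigma * sqrt(T) = 0.17639943
exp(-rT) = 0.99617553; exp(-qT) = 1.00000000
P = K * exp(-rT) * N(-d2) - S_0 * exp(-qT) * N(-d1)
N(-d1) = 0.36767211; N(-d2) = 0.42999008
P = 1.0400 * 0.99617553 * 0.42999008 - 1.0800 * 1.00000000 * 0.36767211 = 0.0484

Answer: Price = 0.0484


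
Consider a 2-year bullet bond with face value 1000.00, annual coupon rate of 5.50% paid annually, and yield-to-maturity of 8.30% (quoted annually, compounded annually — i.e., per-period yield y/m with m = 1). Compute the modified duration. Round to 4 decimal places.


Coupon per period c = face * coupon_rate / m = 55.000000
Periods per year m = 1; per-period yield y/m = 0.083000
Number of cashflows N = 2
Cashflows (t years, CF_t, discount factor 1/(1+y/m)^(m*t), PV):
  t = 1.0000: CF_t = 55.000000, DF = 0.923361, PV = 50.784857
  t = 2.0000: CF_t = 1055.000000, DF = 0.852596, PV = 899.488357
Price P = sum_t PV_t = 950.273214
First compute Macaulay numerator sum_t t * PV_t:
  t * PV_t at t = 1.0000: 50.784857
  t * PV_t at t = 2.0000: 1798.976715
Macaulay duration D = 1849.761572 / 950.273214 = 1.946558
Modified duration = D / (1 + y/m) = 1.946558 / (1 + 0.083000) = 1.797375

Answer: Modified duration = 1.7974


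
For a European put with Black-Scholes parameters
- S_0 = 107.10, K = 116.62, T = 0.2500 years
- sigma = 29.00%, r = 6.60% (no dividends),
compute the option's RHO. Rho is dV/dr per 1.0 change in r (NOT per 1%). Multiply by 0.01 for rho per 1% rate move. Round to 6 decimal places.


d1 = -0.4010021265; d2 = -0.5460021265
phi(d1) = 0.3681223637; exp(-qT) = 1.0000000000; exp(-rT) = 0.9836353794
N(-d2) = 0.7074677623
Rho = -K*T*exp(-rT)*N(-d2) = -116.6200 * 0.2500 * 0.9836353794 * 0.7074677623 = -20.288682

Answer: Rho = -20.288682


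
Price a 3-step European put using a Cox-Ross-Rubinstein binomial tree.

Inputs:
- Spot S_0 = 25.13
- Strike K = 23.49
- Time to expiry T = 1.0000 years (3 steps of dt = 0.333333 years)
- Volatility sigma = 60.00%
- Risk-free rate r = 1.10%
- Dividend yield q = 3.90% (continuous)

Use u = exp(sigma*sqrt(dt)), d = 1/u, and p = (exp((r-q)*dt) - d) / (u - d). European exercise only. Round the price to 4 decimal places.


Answer: Price = V(0,0) = 5.5427

Derivation:
dt = T/N = 0.333333
u = exp(sigma*sqrt(dt)) = 1.413982; d = 1/u = 0.707222
p = (exp((r-q)*dt) - d) / (u - d) = 0.401109
Discount per step: exp(-r*dt) = 0.996340
Stock lattice S(k, i) with i counting down-moves:
  k=0: S(0,0) = 25.1300
  k=1: S(1,0) = 35.5334; S(1,1) = 17.7725
  k=2: S(2,0) = 50.2436; S(2,1) = 25.1300; S(2,2) = 12.5691
  k=3: S(3,0) = 71.0435; S(3,1) = 35.5334; S(3,2) = 17.7725; S(3,3) = 8.8892
Terminal payoffs V(N, i) = max(K - S_T, 0):
  V(3,0) = 0.000000; V(3,1) = 0.000000; V(3,2) = 5.717502; V(3,3) = 14.600846
Backward induction: V(k, i) = exp(-r*dt) * [p * V(k+1, i) + (1-p) * V(k+1, i+1)].
  V(2,0) = exp(-r*dt) * [p*0.000000 + (1-p)*0.000000] = 0.000000
  V(2,1) = exp(-r*dt) * [p*0.000000 + (1-p)*5.717502] = 3.411629
  V(2,2) = exp(-r*dt) * [p*5.717502 + (1-p)*14.600846] = 10.997261
  V(1,0) = exp(-r*dt) * [p*0.000000 + (1-p)*3.411629] = 2.035717
  V(1,1) = exp(-r*dt) * [p*3.411629 + (1-p)*10.997261] = 7.925483
  V(0,0) = exp(-r*dt) * [p*2.035717 + (1-p)*7.925483] = 5.542685


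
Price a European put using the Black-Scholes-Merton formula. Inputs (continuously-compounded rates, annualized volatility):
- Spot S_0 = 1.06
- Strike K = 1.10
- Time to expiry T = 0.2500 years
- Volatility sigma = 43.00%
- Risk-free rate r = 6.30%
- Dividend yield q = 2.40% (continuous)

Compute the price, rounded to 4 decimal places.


Answer: Price = 0.1068

Derivation:
d1 = (ln(S/K) + (r - q + 0.5*sigma^2) * T) / (sigma * sqrt(T)) = -0.01943615
d2 = d1 - sigma * sqrt(T) = -0.23443615
exp(-rT) = 0.98437338; exp(-qT) = 0.99401796
P = K * exp(-rT) * N(-d2) - S_0 * exp(-qT) * N(-d1)
N(-d1) = 0.50775341; N(-d2) = 0.59267680
P = 1.1000 * 0.98437338 * 0.59267680 - 1.0600 * 0.99401796 * 0.50775341 = 0.1068


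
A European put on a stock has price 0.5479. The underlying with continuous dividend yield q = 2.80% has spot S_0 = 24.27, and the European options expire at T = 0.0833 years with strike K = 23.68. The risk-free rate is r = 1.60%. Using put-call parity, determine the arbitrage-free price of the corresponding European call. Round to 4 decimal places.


Put-call parity: C - P = S_0 * exp(-qT) - K * exp(-rT).
S_0 * exp(-qT) = 24.2700 * 0.99767032 = 24.21345862
K * exp(-rT) = 23.6800 * 0.99866809 = 23.64846032
C = P + S*exp(-qT) - K*exp(-rT)
C = 0.5479 + 24.21345862 - 23.64846032 = 1.1129

Answer: Call price = 1.1129


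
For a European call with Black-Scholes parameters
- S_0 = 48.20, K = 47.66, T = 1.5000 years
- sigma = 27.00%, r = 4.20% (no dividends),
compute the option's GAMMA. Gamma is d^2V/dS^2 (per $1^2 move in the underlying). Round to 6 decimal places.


Answer: Gamma = 0.023197

Derivation:
d1 = 0.3899271638; d2 = 0.0592460485
phi(d1) = 0.3697381858; exp(-qT) = 1.0000000000; exp(-rT) = 0.9389434737
Gamma = exp(-qT) * phi(d1) / (S * sigma * sqrt(T)) = 1.0000000000 * 0.3697381858 / (48.2000 * 0.2700 * 1.2247448714) = 0.023197


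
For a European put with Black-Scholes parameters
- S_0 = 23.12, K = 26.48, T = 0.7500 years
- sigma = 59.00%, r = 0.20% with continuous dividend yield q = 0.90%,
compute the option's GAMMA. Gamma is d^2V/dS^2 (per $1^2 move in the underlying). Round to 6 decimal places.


d1 = -0.0203622384; d2 = -0.5313172266
phi(d1) = 0.3988595841; exp(-qT) = 0.9932727301; exp(-rT) = 0.9985011244
Gamma = exp(-qT) * phi(d1) / (S * sigma * sqrt(T)) = 0.9932727301 * 0.3988595841 / (23.1200 * 0.5900 * 0.8660254038) = 0.033537

Answer: Gamma = 0.033537


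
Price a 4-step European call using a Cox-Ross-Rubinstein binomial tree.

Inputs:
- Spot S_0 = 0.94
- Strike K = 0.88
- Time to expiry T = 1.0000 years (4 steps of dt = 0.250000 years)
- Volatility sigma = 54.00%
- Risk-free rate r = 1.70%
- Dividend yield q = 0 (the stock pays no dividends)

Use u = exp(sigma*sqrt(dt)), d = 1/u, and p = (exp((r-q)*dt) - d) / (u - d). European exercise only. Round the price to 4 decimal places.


dt = T/N = 0.250000
u = exp(sigma*sqrt(dt)) = 1.309964; d = 1/u = 0.763379
p = (exp((r-q)*dt) - d) / (u - d) = 0.440699
Discount per step: exp(-r*dt) = 0.995759
Stock lattice S(k, i) with i counting down-moves:
  k=0: S(0,0) = 0.9400
  k=1: S(1,0) = 1.2314; S(1,1) = 0.7176
  k=2: S(2,0) = 1.6130; S(2,1) = 0.9400; S(2,2) = 0.5478
  k=3: S(3,0) = 2.1130; S(3,1) = 1.2314; S(3,2) = 0.7176; S(3,3) = 0.4182
  k=4: S(4,0) = 2.7680; S(4,1) = 1.6130; S(4,2) = 0.9400; S(4,3) = 0.5478; S(4,4) = 0.3192
Terminal payoffs V(N, i) = max(S_T - K, 0):
  V(4,0) = 1.887999; V(4,1) = 0.733046; V(4,2) = 0.060000; V(4,3) = 0.000000; V(4,4) = 0.000000
Backward induction: V(k, i) = exp(-r*dt) * [p * V(k+1, i) + (1-p) * V(k+1, i+1)].
  V(3,0) = exp(-r*dt) * [p*1.887999 + (1-p)*0.733046] = 1.236766
  V(3,1) = exp(-r*dt) * [p*0.733046 + (1-p)*0.060000] = 0.355099
  V(3,2) = exp(-r*dt) * [p*0.060000 + (1-p)*0.000000] = 0.026330
  V(3,3) = exp(-r*dt) * [p*0.000000 + (1-p)*0.000000] = 0.000000
  V(2,0) = exp(-r*dt) * [p*1.236766 + (1-p)*0.355099] = 0.740495
  V(2,1) = exp(-r*dt) * [p*0.355099 + (1-p)*0.026330] = 0.170492
  V(2,2) = exp(-r*dt) * [p*0.026330 + (1-p)*0.000000] = 0.011554
  V(1,0) = exp(-r*dt) * [p*0.740495 + (1-p)*0.170492] = 0.419903
  V(1,1) = exp(-r*dt) * [p*0.170492 + (1-p)*0.011554] = 0.081252
  V(0,0) = exp(-r*dt) * [p*0.419903 + (1-p)*0.081252] = 0.229518

Answer: Price = V(0,0) = 0.2295


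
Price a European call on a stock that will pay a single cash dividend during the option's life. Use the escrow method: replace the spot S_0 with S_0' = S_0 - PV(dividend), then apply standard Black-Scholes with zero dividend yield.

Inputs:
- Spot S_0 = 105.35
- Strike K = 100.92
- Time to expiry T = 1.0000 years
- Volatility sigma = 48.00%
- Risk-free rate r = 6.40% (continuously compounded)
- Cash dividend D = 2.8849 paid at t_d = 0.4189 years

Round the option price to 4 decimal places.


PV(D) = D * exp(-r * t_d) = 2.8849 * 0.97354659 = 2.80858455
S_0' = S_0 - PV(D) = 105.3500 - 2.80858455 = 102.54141545
d1 = (ln(S_0'/K) + (r + sigma^2/2)*T) / (sigma*sqrt(T)) = 0.40653885
d2 = d1 - sigma*sqrt(T) = -0.07346115
exp(-rT) = 0.93800500
N(d1) = 0.65782664; N(d2) = 0.47071958
C = S_0' * N(d1) - K * exp(-rT) * N(d2) = 102.54141545 * 0.65782664 - 100.9200 * 0.93800500 * 0.47071958 = 22.8945

Answer: Price = 22.8945


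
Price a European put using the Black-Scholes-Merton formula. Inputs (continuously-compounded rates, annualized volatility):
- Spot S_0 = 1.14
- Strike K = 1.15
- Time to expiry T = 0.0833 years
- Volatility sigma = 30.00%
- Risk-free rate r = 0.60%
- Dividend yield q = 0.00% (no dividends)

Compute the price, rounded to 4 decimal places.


Answer: Price = 0.0444

Derivation:
d1 = (ln(S/K) + (r - q + 0.5*sigma^2) * T) / (sigma * sqrt(T)) = -0.05180307
d2 = d1 - sigma * sqrt(T) = -0.13838829
exp(-rT) = 0.99950032; exp(-qT) = 1.00000000
P = K * exp(-rT) * N(-d2) - S_0 * exp(-qT) * N(-d1)
N(-d1) = 0.52065719; N(-d2) = 0.55503322
P = 1.1500 * 0.99950032 * 0.55503322 - 1.1400 * 1.00000000 * 0.52065719 = 0.0444


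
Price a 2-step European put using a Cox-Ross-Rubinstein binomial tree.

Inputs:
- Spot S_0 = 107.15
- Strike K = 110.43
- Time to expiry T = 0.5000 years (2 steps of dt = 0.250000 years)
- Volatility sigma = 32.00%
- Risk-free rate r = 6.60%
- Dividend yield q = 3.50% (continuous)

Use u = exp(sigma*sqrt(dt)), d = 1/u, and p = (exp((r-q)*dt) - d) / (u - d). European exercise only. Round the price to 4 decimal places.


Answer: Price = V(0,0) = 9.9797

Derivation:
dt = T/N = 0.250000
u = exp(sigma*sqrt(dt)) = 1.173511; d = 1/u = 0.852144
p = (exp((r-q)*dt) - d) / (u - d) = 0.484295
Discount per step: exp(-r*dt) = 0.983635
Stock lattice S(k, i) with i counting down-moves:
  k=0: S(0,0) = 107.1500
  k=1: S(1,0) = 125.7417; S(1,1) = 91.3072
  k=2: S(2,0) = 147.5592; S(2,1) = 107.1500; S(2,2) = 77.8069
Terminal payoffs V(N, i) = max(K - S_T, 0):
  V(2,0) = 0.000000; V(2,1) = 3.280000; V(2,2) = 32.623131
Backward induction: V(k, i) = exp(-r*dt) * [p * V(k+1, i) + (1-p) * V(k+1, i+1)].
  V(1,0) = exp(-r*dt) * [p*0.000000 + (1-p)*3.280000] = 1.663833
  V(1,1) = exp(-r*dt) * [p*3.280000 + (1-p)*32.623131] = 18.111101
  V(0,0) = exp(-r*dt) * [p*1.663833 + (1-p)*18.111101] = 9.979747


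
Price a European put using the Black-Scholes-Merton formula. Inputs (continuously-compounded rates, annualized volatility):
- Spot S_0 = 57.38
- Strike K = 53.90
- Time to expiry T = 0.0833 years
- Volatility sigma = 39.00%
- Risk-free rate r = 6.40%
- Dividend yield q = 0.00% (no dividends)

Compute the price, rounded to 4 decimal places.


Answer: Price = 1.0467

Derivation:
d1 = (ln(S/K) + (r - q + 0.5*sigma^2) * T) / (sigma * sqrt(T)) = 0.65947922
d2 = d1 - sigma * sqrt(T) = 0.54691844
exp(-rT) = 0.99468299; exp(-qT) = 1.00000000
P = K * exp(-rT) * N(-d2) - S_0 * exp(-qT) * N(-d1)
N(-d1) = 0.25479404; N(-d2) = 0.29221738
P = 53.9000 * 0.99468299 * 0.29221738 - 57.3800 * 1.00000000 * 0.25479404 = 1.0467


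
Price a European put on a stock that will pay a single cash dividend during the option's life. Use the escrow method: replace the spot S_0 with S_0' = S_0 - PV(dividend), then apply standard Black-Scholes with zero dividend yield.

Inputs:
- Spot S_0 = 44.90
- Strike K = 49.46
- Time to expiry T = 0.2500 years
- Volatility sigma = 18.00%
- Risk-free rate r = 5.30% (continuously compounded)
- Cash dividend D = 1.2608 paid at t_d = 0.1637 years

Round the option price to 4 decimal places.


PV(D) = D * exp(-r * t_d) = 1.2608 * 0.99136143 = 1.24990849
S_0' = S_0 - PV(D) = 44.9000 - 1.24990849 = 43.65009151
d1 = (ln(S_0'/K) + (r + sigma^2/2)*T) / (sigma*sqrt(T)) = -1.19620981
d2 = d1 - sigma*sqrt(T) = -1.28620981
exp(-rT) = 0.98683739
N(-d1) = 0.88419265; N(-d2) = 0.90081508
P = K * exp(-rT) * N(-d2) - S_0' * N(-d1) = 49.4600 * 0.98683739 * 0.90081508 - 43.65009151 * 0.88419265 = 5.3728

Answer: Price = 5.3728


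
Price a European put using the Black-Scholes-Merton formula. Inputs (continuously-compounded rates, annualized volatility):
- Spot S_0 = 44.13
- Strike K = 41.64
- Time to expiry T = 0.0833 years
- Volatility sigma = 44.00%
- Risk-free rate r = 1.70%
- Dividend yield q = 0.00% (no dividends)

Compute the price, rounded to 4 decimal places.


Answer: Price = 1.1287

Derivation:
d1 = (ln(S/K) + (r - q + 0.5*sigma^2) * T) / (sigma * sqrt(T)) = 0.53198866
d2 = d1 - sigma * sqrt(T) = 0.40499701
exp(-rT) = 0.99858490; exp(-qT) = 1.00000000
P = K * exp(-rT) * N(-d2) - S_0 * exp(-qT) * N(-d1)
N(-d1) = 0.29736692; N(-d2) = 0.34273986
P = 41.6400 * 0.99858490 * 0.34273986 - 44.1300 * 1.00000000 * 0.29736692 = 1.1287


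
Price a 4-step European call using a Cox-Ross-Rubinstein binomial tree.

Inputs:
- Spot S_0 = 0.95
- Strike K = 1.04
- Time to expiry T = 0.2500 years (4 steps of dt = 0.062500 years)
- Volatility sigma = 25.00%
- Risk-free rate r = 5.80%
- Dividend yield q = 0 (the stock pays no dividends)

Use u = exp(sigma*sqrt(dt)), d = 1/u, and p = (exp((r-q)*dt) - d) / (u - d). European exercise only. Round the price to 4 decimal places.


Answer: Price = V(0,0) = 0.0218

Derivation:
dt = T/N = 0.062500
u = exp(sigma*sqrt(dt)) = 1.064494; d = 1/u = 0.939413
p = (exp((r-q)*dt) - d) / (u - d) = 0.513414
Discount per step: exp(-r*dt) = 0.996382
Stock lattice S(k, i) with i counting down-moves:
  k=0: S(0,0) = 0.9500
  k=1: S(1,0) = 1.0113; S(1,1) = 0.8924
  k=2: S(2,0) = 1.0765; S(2,1) = 0.9500; S(2,2) = 0.8384
  k=3: S(3,0) = 1.1459; S(3,1) = 1.0113; S(3,2) = 0.8924; S(3,3) = 0.7876
  k=4: S(4,0) = 1.2198; S(4,1) = 1.0765; S(4,2) = 0.9500; S(4,3) = 0.8384; S(4,4) = 0.7399
Terminal payoffs V(N, i) = max(S_T - K, 0):
  V(4,0) = 0.179824; V(4,1) = 0.036491; V(4,2) = 0.000000; V(4,3) = 0.000000; V(4,4) = 0.000000
Backward induction: V(k, i) = exp(-r*dt) * [p * V(k+1, i) + (1-p) * V(k+1, i+1)].
  V(3,0) = exp(-r*dt) * [p*0.179824 + (1-p)*0.036491] = 0.109682
  V(3,1) = exp(-r*dt) * [p*0.036491 + (1-p)*0.000000] = 0.018667
  V(3,2) = exp(-r*dt) * [p*0.000000 + (1-p)*0.000000] = 0.000000
  V(3,3) = exp(-r*dt) * [p*0.000000 + (1-p)*0.000000] = 0.000000
  V(2,0) = exp(-r*dt) * [p*0.109682 + (1-p)*0.018667] = 0.065159
  V(2,1) = exp(-r*dt) * [p*0.018667 + (1-p)*0.000000] = 0.009549
  V(2,2) = exp(-r*dt) * [p*0.000000 + (1-p)*0.000000] = 0.000000
  V(1,0) = exp(-r*dt) * [p*0.065159 + (1-p)*0.009549] = 0.037962
  V(1,1) = exp(-r*dt) * [p*0.009549 + (1-p)*0.000000] = 0.004885
  V(0,0) = exp(-r*dt) * [p*0.037962 + (1-p)*0.004885] = 0.021788


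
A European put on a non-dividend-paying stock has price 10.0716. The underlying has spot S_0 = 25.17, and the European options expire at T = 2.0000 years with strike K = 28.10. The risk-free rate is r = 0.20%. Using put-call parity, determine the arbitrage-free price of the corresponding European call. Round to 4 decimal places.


Put-call parity: C - P = S_0 * exp(-qT) - K * exp(-rT).
S_0 * exp(-qT) = 25.1700 * 1.00000000 = 25.17000000
K * exp(-rT) = 28.1000 * 0.99600799 = 27.98782450
C = P + S*exp(-qT) - K*exp(-rT)
C = 10.0716 + 25.17000000 - 27.98782450 = 7.2538

Answer: Call price = 7.2538


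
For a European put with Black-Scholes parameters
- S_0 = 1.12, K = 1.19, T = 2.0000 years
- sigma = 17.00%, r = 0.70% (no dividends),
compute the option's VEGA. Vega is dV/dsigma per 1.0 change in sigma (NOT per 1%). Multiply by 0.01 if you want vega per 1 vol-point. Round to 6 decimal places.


d1 = -0.0737247075; d2 = -0.3141410131
phi(d1) = 0.3978595603; exp(-qT) = 1.0000000000; exp(-rT) = 0.9860975443
Vega = S * exp(-qT) * phi(d1) * sqrt(T) = 1.1200 * 1.0000000000 * 0.3978595603 * 1.4142135624 = 0.630177

Answer: Vega = 0.630177


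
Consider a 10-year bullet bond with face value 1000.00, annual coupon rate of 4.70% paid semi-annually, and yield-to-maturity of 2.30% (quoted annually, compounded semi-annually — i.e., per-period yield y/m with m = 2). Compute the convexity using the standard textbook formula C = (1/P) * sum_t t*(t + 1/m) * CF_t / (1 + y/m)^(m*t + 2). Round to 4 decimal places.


Coupon per period c = face * coupon_rate / m = 23.500000
Periods per year m = 2; per-period yield y/m = 0.011500
Number of cashflows N = 20
Cashflows (t years, CF_t, discount factor 1/(1+y/m)^(m*t), PV):
  t = 0.5000: CF_t = 23.500000, DF = 0.988631, PV = 23.232823
  t = 1.0000: CF_t = 23.500000, DF = 0.977391, PV = 22.968683
  t = 1.5000: CF_t = 23.500000, DF = 0.966279, PV = 22.707546
  t = 2.0000: CF_t = 23.500000, DF = 0.955293, PV = 22.449378
  t = 2.5000: CF_t = 23.500000, DF = 0.944432, PV = 22.194145
  t = 3.0000: CF_t = 23.500000, DF = 0.933694, PV = 21.941815
  t = 3.5000: CF_t = 23.500000, DF = 0.923079, PV = 21.692352
  t = 4.0000: CF_t = 23.500000, DF = 0.912584, PV = 21.445727
  t = 4.5000: CF_t = 23.500000, DF = 0.902209, PV = 21.201905
  t = 5.0000: CF_t = 23.500000, DF = 0.891951, PV = 20.960855
  t = 5.5000: CF_t = 23.500000, DF = 0.881810, PV = 20.722546
  t = 6.0000: CF_t = 23.500000, DF = 0.871785, PV = 20.486946
  t = 6.5000: CF_t = 23.500000, DF = 0.861873, PV = 20.254024
  t = 7.0000: CF_t = 23.500000, DF = 0.852075, PV = 20.023751
  t = 7.5000: CF_t = 23.500000, DF = 0.842387, PV = 19.796096
  t = 8.0000: CF_t = 23.500000, DF = 0.832810, PV = 19.571029
  t = 8.5000: CF_t = 23.500000, DF = 0.823341, PV = 19.348521
  t = 9.0000: CF_t = 23.500000, DF = 0.813981, PV = 19.128543
  t = 9.5000: CF_t = 23.500000, DF = 0.804726, PV = 18.911066
  t = 10.0000: CF_t = 1023.500000, DF = 0.795577, PV = 814.273132
Price P = sum_t PV_t = 1213.310883
Convexity numerator sum_t t*(t + 1/m) * CF_t / (1+y/m)^(m*t + 2):
  t = 0.5000: term = 11.353773
  t = 1.0000: term = 33.674067
  t = 1.5000: term = 66.582436
  t = 2.0000: term = 109.709073
  t = 2.5000: term = 162.692644
  t = 3.0000: term = 225.180129
  t = 3.5000: term = 296.826666
  t = 4.0000: term = 377.295388
  t = 4.5000: term = 466.257276
  t = 5.0000: term = 563.391008
  t = 5.5000: term = 668.382807
  t = 6.0000: term = 780.926301
  t = 6.5000: term = 900.722377
  t = 7.0000: term = 1027.479042
  t = 7.5000: term = 1160.911282
  t = 8.0000: term = 1300.740932
  t = 8.5000: term = 1446.696539
  t = 9.0000: term = 1598.513229
  t = 9.5000: term = 1755.932586
  t = 10.0000: term = 83565.618080
Convexity = (1/P) * sum = 96518.885634 / 1213.310883 = 79.550004

Answer: Convexity = 79.5500


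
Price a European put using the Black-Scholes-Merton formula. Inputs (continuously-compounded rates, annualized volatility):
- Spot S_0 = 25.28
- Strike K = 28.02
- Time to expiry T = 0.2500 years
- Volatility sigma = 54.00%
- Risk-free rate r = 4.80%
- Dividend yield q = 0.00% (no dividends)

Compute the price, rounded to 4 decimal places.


Answer: Price = 4.2054

Derivation:
d1 = (ln(S/K) + (r - q + 0.5*sigma^2) * T) / (sigma * sqrt(T)) = -0.20168508
d2 = d1 - sigma * sqrt(T) = -0.47168508
exp(-rT) = 0.98807171; exp(-qT) = 1.00000000
P = K * exp(-rT) * N(-d2) - S_0 * exp(-qT) * N(-d1)
N(-d1) = 0.57991854; N(-d2) = 0.68142421
P = 28.0200 * 0.98807171 * 0.68142421 - 25.2800 * 1.00000000 * 0.57991854 = 4.2054


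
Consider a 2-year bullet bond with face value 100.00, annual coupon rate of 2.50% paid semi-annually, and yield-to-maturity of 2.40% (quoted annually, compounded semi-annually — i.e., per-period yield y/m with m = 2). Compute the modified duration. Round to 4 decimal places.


Answer: Modified duration = 1.9400

Derivation:
Coupon per period c = face * coupon_rate / m = 1.250000
Periods per year m = 2; per-period yield y/m = 0.012000
Number of cashflows N = 4
Cashflows (t years, CF_t, discount factor 1/(1+y/m)^(m*t), PV):
  t = 0.5000: CF_t = 1.250000, DF = 0.988142, PV = 1.235178
  t = 1.0000: CF_t = 1.250000, DF = 0.976425, PV = 1.220531
  t = 1.5000: CF_t = 1.250000, DF = 0.964847, PV = 1.206059
  t = 2.0000: CF_t = 101.250000, DF = 0.953406, PV = 96.532373
Price P = sum_t PV_t = 100.194141
First compute Macaulay numerator sum_t t * PV_t:
  t * PV_t at t = 0.5000: 0.617589
  t * PV_t at t = 1.0000: 1.220531
  t * PV_t at t = 1.5000: 1.809088
  t * PV_t at t = 2.0000: 193.064746
Macaulay duration D = 196.711954 / 100.194141 = 1.963308
Modified duration = D / (1 + y/m) = 1.963308 / (1 + 0.012000) = 1.940028


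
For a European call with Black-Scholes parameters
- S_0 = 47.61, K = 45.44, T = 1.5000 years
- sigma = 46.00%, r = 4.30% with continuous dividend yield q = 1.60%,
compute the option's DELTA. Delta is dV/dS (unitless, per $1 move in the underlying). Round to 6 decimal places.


d1 = 0.4363820093; d2 = -0.1270006316
phi(d1) = 0.3627094559; exp(-qT) = 0.9762857098; exp(-rT) = 0.9375361143
N(d1) = 0.6687202051
Delta = exp(-qT) * N(d1) = 0.9762857098 * 0.6687202051 = 0.652862

Answer: Delta = 0.652862


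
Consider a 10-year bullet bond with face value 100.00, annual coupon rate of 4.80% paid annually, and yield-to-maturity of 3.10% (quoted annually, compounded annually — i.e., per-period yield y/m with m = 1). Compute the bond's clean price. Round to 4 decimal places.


Coupon per period c = face * coupon_rate / m = 4.800000
Periods per year m = 1; per-period yield y/m = 0.031000
Number of cashflows N = 10
Cashflows (t years, CF_t, discount factor 1/(1+y/m)^(m*t), PV):
  t = 1.0000: CF_t = 4.800000, DF = 0.969932, PV = 4.655674
  t = 2.0000: CF_t = 4.800000, DF = 0.940768, PV = 4.515688
  t = 3.0000: CF_t = 4.800000, DF = 0.912481, PV = 4.379911
  t = 4.0000: CF_t = 4.800000, DF = 0.885045, PV = 4.248216
  t = 5.0000: CF_t = 4.800000, DF = 0.858434, PV = 4.120481
  t = 6.0000: CF_t = 4.800000, DF = 0.832622, PV = 3.996587
  t = 7.0000: CF_t = 4.800000, DF = 0.807587, PV = 3.876418
  t = 8.0000: CF_t = 4.800000, DF = 0.783305, PV = 3.759862
  t = 9.0000: CF_t = 4.800000, DF = 0.759752, PV = 3.646811
  t = 10.0000: CF_t = 104.800000, DF = 0.736908, PV = 77.227972
Price P = sum_t PV_t = 114.427619

Answer: Price = 114.4276


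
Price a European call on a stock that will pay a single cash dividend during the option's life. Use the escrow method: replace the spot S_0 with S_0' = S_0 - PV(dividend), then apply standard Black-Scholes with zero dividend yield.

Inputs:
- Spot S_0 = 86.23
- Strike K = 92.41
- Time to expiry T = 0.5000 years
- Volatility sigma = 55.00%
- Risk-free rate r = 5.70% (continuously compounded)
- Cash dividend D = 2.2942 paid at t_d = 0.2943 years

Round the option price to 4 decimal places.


Answer: Price = 10.6746

Derivation:
PV(D) = D * exp(-r * t_d) = 2.2942 * 0.98336482 = 2.25603557
S_0' = S_0 - PV(D) = 86.2300 - 2.25603557 = 83.97396443
d1 = (ln(S_0'/K) + (r + sigma^2/2)*T) / (sigma*sqrt(T)) = 0.02159017
d2 = d1 - sigma*sqrt(T) = -0.36731856
exp(-rT) = 0.97190229
N(d1) = 0.50861256; N(d2) = 0.35669071
C = S_0' * N(d1) - K * exp(-rT) * N(d2) = 83.97396443 * 0.50861256 - 92.4100 * 0.97190229 * 0.35669071 = 10.6746


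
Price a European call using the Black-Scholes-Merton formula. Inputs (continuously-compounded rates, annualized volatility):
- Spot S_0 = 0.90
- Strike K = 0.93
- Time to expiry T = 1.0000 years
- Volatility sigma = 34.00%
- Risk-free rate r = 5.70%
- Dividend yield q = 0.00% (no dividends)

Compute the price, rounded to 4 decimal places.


Answer: Price = 0.1311

Derivation:
d1 = (ln(S/K) + (r - q + 0.5*sigma^2) * T) / (sigma * sqrt(T)) = 0.24120640
d2 = d1 - sigma * sqrt(T) = -0.09879360
exp(-rT) = 0.94459407; exp(-qT) = 1.00000000
C = S_0 * exp(-qT) * N(d1) - K * exp(-rT) * N(d2)
N(d1) = 0.59530243; N(d2) = 0.46065108
C = 0.9000 * 1.00000000 * 0.59530243 - 0.9300 * 0.94459407 * 0.46065108 = 0.1311


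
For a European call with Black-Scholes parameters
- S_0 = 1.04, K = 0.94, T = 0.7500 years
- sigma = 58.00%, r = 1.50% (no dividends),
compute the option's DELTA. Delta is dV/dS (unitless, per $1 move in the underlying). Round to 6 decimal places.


d1 = 0.4748130941; d2 = -0.0274816401
phi(d1) = 0.3564140114; exp(-qT) = 1.0000000000; exp(-rT) = 0.9888130446
N(d1) = 0.6825399004
Delta = exp(-qT) * N(d1) = 1.0000000000 * 0.6825399004 = 0.682540

Answer: Delta = 0.682540
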